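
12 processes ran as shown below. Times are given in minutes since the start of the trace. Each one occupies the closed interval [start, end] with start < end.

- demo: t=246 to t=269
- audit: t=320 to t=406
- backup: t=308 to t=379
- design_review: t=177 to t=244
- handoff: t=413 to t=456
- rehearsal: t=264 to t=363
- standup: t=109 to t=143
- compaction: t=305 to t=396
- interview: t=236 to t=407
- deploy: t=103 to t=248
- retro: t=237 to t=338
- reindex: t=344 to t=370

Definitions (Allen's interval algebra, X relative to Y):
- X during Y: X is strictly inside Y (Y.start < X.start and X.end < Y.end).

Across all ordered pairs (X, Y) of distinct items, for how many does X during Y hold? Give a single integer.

Checking all 132 ordered pairs for relation 'during'; matching pairs in alphabetical order:
(audit, interview): audit during interview ✓
(backup, compaction): backup during compaction ✓
(backup, interview): backup during interview ✓
(compaction, interview): compaction during interview ✓
(demo, interview): demo during interview ✓
(demo, retro): demo during retro ✓
(design_review, deploy): design_review during deploy ✓
(rehearsal, interview): rehearsal during interview ✓
(reindex, audit): reindex during audit ✓
(reindex, backup): reindex during backup ✓
(reindex, compaction): reindex during compaction ✓
(reindex, interview): reindex during interview ✓
(retro, interview): retro during interview ✓
(standup, deploy): standup during deploy ✓
Count: 14.

14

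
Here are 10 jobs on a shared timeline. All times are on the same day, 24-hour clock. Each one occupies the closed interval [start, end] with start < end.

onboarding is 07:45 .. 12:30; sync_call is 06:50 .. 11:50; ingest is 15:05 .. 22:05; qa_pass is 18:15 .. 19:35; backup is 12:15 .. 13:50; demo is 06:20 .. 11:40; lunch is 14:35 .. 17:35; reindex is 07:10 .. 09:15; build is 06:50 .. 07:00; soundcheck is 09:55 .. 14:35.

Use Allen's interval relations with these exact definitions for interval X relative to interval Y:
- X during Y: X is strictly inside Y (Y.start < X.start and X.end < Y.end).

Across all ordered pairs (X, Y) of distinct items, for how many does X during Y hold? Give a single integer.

5

Checking all 90 ordered pairs for relation 'during'; matching pairs in alphabetical order:
(backup, soundcheck): backup during soundcheck ✓
(build, demo): build during demo ✓
(qa_pass, ingest): qa_pass during ingest ✓
(reindex, demo): reindex during demo ✓
(reindex, sync_call): reindex during sync_call ✓
Count: 5.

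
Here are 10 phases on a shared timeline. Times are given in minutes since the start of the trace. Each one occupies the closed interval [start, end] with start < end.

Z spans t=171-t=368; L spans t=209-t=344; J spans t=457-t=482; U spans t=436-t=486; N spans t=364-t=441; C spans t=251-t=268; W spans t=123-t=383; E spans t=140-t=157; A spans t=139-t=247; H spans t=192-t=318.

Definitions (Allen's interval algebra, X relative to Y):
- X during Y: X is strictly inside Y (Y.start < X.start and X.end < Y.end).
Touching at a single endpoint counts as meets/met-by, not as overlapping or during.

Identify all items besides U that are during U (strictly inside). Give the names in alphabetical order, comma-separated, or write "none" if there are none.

J

Target U = [t=436, t=486].
A [t=139, t=247] → before → no.
C [t=251, t=268] → before → no.
E [t=140, t=157] → before → no.
H [t=192, t=318] → before → no.
J [t=457, t=482] → during → yes.
L [t=209, t=344] → before → no.
N [t=364, t=441] → overlaps → no.
W [t=123, t=383] → before → no.
Z [t=171, t=368] → before → no.
Result: J.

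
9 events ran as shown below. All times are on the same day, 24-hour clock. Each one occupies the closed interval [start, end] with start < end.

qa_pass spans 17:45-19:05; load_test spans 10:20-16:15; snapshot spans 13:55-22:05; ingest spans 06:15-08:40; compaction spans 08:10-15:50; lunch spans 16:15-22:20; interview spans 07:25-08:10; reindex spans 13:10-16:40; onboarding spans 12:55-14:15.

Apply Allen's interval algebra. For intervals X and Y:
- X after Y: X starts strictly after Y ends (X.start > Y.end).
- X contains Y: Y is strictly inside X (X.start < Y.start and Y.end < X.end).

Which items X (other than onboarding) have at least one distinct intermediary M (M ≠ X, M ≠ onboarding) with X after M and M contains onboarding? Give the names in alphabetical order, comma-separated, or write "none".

lunch, qa_pass

Target onboarding = [12:55, 14:15].
Intermediaries M with M contains onboarding: compaction, load_test.
Via compaction — items with X after compaction: lunch, qa_pass.
Via load_test — items with X after load_test: qa_pass.
Union: lunch, qa_pass.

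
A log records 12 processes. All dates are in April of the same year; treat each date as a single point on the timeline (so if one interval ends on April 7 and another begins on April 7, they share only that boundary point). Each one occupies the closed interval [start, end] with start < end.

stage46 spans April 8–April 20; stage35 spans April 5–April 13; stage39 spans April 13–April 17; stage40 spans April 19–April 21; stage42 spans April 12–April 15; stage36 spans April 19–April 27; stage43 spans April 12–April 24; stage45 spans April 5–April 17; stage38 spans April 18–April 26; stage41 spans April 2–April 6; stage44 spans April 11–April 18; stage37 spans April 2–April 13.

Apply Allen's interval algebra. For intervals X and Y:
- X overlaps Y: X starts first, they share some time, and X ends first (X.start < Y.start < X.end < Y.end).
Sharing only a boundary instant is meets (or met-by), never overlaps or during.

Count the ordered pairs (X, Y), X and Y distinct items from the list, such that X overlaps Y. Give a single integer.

23

Checking all 132 ordered pairs for relation 'overlaps'; matching pairs in alphabetical order:
(stage35, stage42): stage35 overlaps stage42 ✓
(stage35, stage43): stage35 overlaps stage43 ✓
(stage35, stage44): stage35 overlaps stage44 ✓
(stage35, stage46): stage35 overlaps stage46 ✓
(stage37, stage42): stage37 overlaps stage42 ✓
(stage37, stage43): stage37 overlaps stage43 ✓
(stage37, stage44): stage37 overlaps stage44 ✓
(stage37, stage45): stage37 overlaps stage45 ✓
(stage37, stage46): stage37 overlaps stage46 ✓
(stage38, stage36): stage38 overlaps stage36 ✓
(stage41, stage35): stage41 overlaps stage35 ✓
(stage41, stage45): stage41 overlaps stage45 ✓
(stage42, stage39): stage42 overlaps stage39 ✓
(stage43, stage36): stage43 overlaps stage36 ✓
(stage43, stage38): stage43 overlaps stage38 ✓
(stage44, stage43): stage44 overlaps stage43 ✓
(stage45, stage43): stage45 overlaps stage43 ✓
(stage45, stage44): stage45 overlaps stage44 ✓
(stage45, stage46): stage45 overlaps stage46 ✓
(stage46, stage36): stage46 overlaps stage36 ✓
(stage46, stage38): stage46 overlaps stage38 ✓
(stage46, stage40): stage46 overlaps stage40 ✓
(stage46, stage43): stage46 overlaps stage43 ✓
Count: 23.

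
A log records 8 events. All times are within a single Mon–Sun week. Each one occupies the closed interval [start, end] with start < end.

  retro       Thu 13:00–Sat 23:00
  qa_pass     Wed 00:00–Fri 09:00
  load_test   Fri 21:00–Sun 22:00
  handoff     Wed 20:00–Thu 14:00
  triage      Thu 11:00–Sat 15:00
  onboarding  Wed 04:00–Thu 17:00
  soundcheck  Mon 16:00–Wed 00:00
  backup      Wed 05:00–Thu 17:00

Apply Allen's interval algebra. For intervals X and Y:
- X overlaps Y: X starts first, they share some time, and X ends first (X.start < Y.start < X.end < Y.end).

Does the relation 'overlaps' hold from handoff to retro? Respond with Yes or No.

Yes

handoff = [Wed 20:00, Thu 14:00], retro = [Thu 13:00, Sat 23:00].
Actual relation of handoff to retro: overlaps.
Asked whether 'overlaps' holds → Yes.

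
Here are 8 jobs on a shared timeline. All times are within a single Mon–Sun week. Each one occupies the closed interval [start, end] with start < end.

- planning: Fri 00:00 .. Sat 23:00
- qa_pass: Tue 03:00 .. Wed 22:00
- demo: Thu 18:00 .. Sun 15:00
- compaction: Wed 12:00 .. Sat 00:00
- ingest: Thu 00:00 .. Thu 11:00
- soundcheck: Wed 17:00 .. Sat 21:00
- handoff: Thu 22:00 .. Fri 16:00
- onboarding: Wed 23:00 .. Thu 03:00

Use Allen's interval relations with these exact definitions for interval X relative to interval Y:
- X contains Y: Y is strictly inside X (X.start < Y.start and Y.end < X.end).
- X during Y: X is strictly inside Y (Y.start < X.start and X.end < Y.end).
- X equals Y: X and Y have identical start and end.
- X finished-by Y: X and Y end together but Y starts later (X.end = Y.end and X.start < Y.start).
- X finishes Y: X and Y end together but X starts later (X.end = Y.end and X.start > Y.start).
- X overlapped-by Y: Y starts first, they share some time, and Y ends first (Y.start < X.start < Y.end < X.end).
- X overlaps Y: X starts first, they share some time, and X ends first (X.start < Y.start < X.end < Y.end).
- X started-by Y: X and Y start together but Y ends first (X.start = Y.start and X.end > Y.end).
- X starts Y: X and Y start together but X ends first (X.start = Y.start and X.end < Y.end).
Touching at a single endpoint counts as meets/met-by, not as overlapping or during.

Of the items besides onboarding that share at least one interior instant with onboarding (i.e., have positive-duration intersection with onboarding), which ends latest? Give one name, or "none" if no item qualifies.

Target onboarding = [Wed 23:00, Thu 03:00].
compaction [Wed 12:00, Sat 00:00] → contains → candidate.
demo [Thu 18:00, Sun 15:00] → after → excluded.
handoff [Thu 22:00, Fri 16:00] → after → excluded.
ingest [Thu 00:00, Thu 11:00] → overlapped-by → candidate.
planning [Fri 00:00, Sat 23:00] → after → excluded.
qa_pass [Tue 03:00, Wed 22:00] → before → excluded.
soundcheck [Wed 17:00, Sat 21:00] → contains → candidate.
Among candidates, latest end is Sat 21:00 → soundcheck.

soundcheck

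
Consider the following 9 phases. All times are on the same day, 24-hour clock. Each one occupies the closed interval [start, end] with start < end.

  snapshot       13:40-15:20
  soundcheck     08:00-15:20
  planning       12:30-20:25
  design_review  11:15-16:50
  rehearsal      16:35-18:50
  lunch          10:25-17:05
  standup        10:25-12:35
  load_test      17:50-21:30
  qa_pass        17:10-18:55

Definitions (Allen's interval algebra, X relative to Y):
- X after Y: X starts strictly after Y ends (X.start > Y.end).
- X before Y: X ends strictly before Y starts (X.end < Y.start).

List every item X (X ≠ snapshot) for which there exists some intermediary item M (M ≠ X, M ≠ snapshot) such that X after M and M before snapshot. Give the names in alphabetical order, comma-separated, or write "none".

load_test, qa_pass, rehearsal

Target snapshot = [13:40, 15:20].
Intermediaries M with M before snapshot: standup.
Via standup — items with X after standup: load_test, qa_pass, rehearsal.
Union: load_test, qa_pass, rehearsal.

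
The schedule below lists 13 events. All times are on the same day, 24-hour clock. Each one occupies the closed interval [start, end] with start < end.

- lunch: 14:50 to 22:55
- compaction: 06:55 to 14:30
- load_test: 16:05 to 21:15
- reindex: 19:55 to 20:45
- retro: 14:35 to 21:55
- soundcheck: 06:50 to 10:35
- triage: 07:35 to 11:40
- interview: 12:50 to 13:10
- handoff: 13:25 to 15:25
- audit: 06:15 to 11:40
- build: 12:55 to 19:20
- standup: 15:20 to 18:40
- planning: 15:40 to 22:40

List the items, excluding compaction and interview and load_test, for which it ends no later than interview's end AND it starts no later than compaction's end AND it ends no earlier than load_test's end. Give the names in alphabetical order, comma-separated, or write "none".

none

Conditions: its end is no later than interview's end (X.end <= 13:10) AND its start is no later than compaction's end (X.start <= 14:30) AND its end is no earlier than load_test's end (X.end >= 21:15).
audit: end 11:40 <= 13:10? ✓; start 06:15 <= 14:30? ✓; end 11:40 >= 21:15? ✗ → no.
build: end 19:20 <= 13:10? ✗; start 12:55 <= 14:30? ✓; end 19:20 >= 21:15? ✗ → no.
handoff: end 15:25 <= 13:10? ✗; start 13:25 <= 14:30? ✓; end 15:25 >= 21:15? ✗ → no.
lunch: end 22:55 <= 13:10? ✗; start 14:50 <= 14:30? ✗; end 22:55 >= 21:15? ✓ → no.
planning: end 22:40 <= 13:10? ✗; start 15:40 <= 14:30? ✗; end 22:40 >= 21:15? ✓ → no.
reindex: end 20:45 <= 13:10? ✗; start 19:55 <= 14:30? ✗; end 20:45 >= 21:15? ✗ → no.
retro: end 21:55 <= 13:10? ✗; start 14:35 <= 14:30? ✗; end 21:55 >= 21:15? ✓ → no.
soundcheck: end 10:35 <= 13:10? ✓; start 06:50 <= 14:30? ✓; end 10:35 >= 21:15? ✗ → no.
standup: end 18:40 <= 13:10? ✗; start 15:20 <= 14:30? ✗; end 18:40 >= 21:15? ✗ → no.
triage: end 11:40 <= 13:10? ✓; start 07:35 <= 14:30? ✓; end 11:40 >= 21:15? ✗ → no.
Result: none.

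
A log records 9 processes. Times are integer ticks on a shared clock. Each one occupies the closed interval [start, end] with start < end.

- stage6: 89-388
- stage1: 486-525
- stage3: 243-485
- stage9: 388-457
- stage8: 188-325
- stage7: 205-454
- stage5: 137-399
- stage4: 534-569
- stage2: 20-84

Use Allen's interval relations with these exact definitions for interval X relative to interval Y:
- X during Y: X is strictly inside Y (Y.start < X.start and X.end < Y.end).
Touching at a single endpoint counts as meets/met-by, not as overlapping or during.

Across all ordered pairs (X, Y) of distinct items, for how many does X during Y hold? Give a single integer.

Checking all 72 ordered pairs for relation 'during'; matching pairs in alphabetical order:
(stage8, stage5): stage8 during stage5 ✓
(stage8, stage6): stage8 during stage6 ✓
(stage9, stage3): stage9 during stage3 ✓
Count: 3.

3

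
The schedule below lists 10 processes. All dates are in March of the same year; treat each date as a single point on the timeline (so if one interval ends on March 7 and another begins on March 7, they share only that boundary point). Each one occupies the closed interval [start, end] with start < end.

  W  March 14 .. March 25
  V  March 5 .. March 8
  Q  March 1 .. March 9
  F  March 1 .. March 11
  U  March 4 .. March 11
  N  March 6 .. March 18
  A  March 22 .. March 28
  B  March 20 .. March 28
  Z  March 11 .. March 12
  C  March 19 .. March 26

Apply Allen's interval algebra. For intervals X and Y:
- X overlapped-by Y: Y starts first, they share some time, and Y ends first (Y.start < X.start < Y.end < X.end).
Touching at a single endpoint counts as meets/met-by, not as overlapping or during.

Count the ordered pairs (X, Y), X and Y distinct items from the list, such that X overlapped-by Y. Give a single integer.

11

Checking all 90 ordered pairs for relation 'overlapped-by'; matching pairs in alphabetical order:
(A, C): A overlapped-by C ✓
(A, W): A overlapped-by W ✓
(B, C): B overlapped-by C ✓
(B, W): B overlapped-by W ✓
(C, W): C overlapped-by W ✓
(N, F): N overlapped-by F ✓
(N, Q): N overlapped-by Q ✓
(N, U): N overlapped-by U ✓
(N, V): N overlapped-by V ✓
(U, Q): U overlapped-by Q ✓
(W, N): W overlapped-by N ✓
Count: 11.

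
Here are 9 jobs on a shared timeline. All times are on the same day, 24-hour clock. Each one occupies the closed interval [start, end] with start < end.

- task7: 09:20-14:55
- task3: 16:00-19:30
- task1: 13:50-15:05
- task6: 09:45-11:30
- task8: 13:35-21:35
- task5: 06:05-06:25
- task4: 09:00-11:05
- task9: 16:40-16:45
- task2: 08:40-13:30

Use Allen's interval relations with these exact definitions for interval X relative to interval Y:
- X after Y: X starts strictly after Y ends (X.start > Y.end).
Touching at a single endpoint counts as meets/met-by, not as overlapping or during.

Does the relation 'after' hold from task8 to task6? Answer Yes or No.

Yes

task8 = [13:35, 21:35], task6 = [09:45, 11:30].
Actual relation of task8 to task6: after.
Asked whether 'after' holds → Yes.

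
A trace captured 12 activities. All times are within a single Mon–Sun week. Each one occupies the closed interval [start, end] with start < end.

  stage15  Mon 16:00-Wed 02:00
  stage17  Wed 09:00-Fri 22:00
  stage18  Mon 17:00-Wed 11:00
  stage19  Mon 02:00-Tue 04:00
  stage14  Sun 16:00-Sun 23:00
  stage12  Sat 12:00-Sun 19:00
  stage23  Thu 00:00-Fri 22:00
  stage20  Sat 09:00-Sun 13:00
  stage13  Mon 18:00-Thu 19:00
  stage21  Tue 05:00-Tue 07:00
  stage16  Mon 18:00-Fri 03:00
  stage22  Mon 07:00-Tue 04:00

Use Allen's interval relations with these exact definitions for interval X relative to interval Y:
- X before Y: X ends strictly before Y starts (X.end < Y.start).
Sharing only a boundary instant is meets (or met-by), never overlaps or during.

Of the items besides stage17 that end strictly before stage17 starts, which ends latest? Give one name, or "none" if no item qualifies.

stage15

Target stage17 = [Wed 09:00, Fri 22:00].
stage12 [Sat 12:00, Sun 19:00] → after → excluded.
stage13 [Mon 18:00, Thu 19:00] → overlaps → excluded.
stage14 [Sun 16:00, Sun 23:00] → after → excluded.
stage15 [Mon 16:00, Wed 02:00] → before → candidate.
stage16 [Mon 18:00, Fri 03:00] → overlaps → excluded.
stage18 [Mon 17:00, Wed 11:00] → overlaps → excluded.
stage19 [Mon 02:00, Tue 04:00] → before → candidate.
stage20 [Sat 09:00, Sun 13:00] → after → excluded.
stage21 [Tue 05:00, Tue 07:00] → before → candidate.
stage22 [Mon 07:00, Tue 04:00] → before → candidate.
stage23 [Thu 00:00, Fri 22:00] → finishes → excluded.
Among candidates, latest end is Wed 02:00 → stage15.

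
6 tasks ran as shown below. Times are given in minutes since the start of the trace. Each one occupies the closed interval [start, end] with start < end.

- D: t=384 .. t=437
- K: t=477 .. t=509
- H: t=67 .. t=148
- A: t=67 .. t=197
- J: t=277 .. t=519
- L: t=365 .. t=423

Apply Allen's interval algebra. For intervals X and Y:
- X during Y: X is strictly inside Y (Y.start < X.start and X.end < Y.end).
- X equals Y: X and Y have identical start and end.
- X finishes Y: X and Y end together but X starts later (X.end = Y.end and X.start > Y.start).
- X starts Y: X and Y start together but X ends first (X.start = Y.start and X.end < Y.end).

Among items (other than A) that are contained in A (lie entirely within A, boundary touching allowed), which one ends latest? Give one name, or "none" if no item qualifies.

Target A = [t=67, t=197].
D [t=384, t=437] → after → excluded.
H [t=67, t=148] → starts → candidate.
J [t=277, t=519] → after → excluded.
K [t=477, t=509] → after → excluded.
L [t=365, t=423] → after → excluded.
Among candidates, latest end is t=148 → H.

H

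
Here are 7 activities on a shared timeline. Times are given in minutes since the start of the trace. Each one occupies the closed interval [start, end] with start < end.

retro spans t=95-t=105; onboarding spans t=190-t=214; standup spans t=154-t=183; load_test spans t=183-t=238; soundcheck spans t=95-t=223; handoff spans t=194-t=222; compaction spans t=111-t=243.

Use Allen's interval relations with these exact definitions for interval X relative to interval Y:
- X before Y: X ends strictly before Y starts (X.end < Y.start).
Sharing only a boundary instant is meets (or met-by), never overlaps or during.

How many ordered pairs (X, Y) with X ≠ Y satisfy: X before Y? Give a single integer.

Checking all 42 ordered pairs for relation 'before'; matching pairs in alphabetical order:
(retro, compaction): retro before compaction ✓
(retro, handoff): retro before handoff ✓
(retro, load_test): retro before load_test ✓
(retro, onboarding): retro before onboarding ✓
(retro, standup): retro before standup ✓
(standup, handoff): standup before handoff ✓
(standup, onboarding): standup before onboarding ✓
Count: 7.

7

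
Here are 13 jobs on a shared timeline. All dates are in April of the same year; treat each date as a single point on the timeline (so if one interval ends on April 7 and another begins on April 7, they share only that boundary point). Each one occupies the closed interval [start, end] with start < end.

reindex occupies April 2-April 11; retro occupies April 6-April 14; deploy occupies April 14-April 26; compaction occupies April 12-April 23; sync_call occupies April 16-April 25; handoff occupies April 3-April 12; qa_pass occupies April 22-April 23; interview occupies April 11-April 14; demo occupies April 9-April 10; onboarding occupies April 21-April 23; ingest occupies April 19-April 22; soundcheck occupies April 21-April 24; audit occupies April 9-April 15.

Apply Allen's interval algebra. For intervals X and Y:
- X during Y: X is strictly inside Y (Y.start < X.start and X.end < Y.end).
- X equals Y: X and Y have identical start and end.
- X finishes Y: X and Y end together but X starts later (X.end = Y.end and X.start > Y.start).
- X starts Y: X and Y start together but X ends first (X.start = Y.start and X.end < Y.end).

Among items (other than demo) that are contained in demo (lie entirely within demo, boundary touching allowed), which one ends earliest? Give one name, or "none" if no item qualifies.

none

Target demo = [April 9, April 10].
audit [April 9, April 15] → started-by → excluded.
compaction [April 12, April 23] → after → excluded.
deploy [April 14, April 26] → after → excluded.
handoff [April 3, April 12] → contains → excluded.
ingest [April 19, April 22] → after → excluded.
interview [April 11, April 14] → after → excluded.
onboarding [April 21, April 23] → after → excluded.
qa_pass [April 22, April 23] → after → excluded.
reindex [April 2, April 11] → contains → excluded.
retro [April 6, April 14] → contains → excluded.
soundcheck [April 21, April 24] → after → excluded.
sync_call [April 16, April 25] → after → excluded.
No candidates → none.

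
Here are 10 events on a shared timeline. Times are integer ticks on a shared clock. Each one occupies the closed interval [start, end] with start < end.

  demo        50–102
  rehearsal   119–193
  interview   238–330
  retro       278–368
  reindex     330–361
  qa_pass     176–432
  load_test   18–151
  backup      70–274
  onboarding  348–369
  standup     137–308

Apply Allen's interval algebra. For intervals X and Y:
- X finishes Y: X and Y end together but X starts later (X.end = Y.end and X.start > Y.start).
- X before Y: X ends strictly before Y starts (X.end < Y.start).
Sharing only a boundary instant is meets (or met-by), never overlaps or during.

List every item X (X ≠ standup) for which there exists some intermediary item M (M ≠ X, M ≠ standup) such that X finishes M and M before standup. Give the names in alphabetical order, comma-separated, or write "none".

Target standup = [137, 308].
Intermediaries M with M before standup: demo.
Via demo — items with X finishes demo: none.
Union: none.

none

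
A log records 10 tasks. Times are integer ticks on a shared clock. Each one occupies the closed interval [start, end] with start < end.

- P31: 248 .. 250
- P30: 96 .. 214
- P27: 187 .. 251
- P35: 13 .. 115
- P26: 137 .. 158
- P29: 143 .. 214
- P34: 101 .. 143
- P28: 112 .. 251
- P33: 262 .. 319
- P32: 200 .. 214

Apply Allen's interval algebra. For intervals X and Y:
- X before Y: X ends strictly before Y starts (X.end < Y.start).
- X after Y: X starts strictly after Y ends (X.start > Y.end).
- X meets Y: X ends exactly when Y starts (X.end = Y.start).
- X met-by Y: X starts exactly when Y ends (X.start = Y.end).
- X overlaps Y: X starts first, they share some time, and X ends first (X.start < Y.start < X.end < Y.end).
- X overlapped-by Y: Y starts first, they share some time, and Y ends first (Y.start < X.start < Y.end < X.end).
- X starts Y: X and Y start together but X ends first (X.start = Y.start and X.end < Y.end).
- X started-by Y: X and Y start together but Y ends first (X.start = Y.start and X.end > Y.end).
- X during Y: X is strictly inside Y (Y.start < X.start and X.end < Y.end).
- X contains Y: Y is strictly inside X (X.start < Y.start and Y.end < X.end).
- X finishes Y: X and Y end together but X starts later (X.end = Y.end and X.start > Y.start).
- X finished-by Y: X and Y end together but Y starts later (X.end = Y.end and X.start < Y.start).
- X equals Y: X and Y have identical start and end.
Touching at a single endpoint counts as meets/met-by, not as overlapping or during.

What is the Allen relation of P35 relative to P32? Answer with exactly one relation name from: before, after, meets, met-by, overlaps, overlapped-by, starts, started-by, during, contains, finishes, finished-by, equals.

before

P35 = [13, 115]; P32 = [200, 214].
Compare endpoints: P35.start < P32.start, P35.start < P32.end, P35.end < P32.start, P35.end < P32.end.
That pattern is 'before'.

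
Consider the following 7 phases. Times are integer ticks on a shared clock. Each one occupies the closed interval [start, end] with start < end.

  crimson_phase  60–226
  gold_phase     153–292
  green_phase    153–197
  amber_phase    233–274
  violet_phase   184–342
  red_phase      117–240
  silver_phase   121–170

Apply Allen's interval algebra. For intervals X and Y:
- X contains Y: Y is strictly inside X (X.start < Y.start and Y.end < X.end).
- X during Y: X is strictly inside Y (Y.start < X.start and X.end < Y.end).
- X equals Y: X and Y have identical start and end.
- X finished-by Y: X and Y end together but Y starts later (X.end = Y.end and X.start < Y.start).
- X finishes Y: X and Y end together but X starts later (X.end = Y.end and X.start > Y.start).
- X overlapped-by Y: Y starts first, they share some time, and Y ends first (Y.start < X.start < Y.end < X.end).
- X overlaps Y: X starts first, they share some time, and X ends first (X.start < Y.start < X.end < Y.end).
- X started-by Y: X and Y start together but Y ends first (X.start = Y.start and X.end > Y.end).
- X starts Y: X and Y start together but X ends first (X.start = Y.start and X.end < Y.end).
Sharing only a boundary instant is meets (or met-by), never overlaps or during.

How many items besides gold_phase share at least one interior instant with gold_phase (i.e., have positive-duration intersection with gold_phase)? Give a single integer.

Target gold_phase = [153, 292].
amber_phase [233, 274] → during → counts.
crimson_phase [60, 226] → overlaps → counts.
green_phase [153, 197] → starts → counts.
red_phase [117, 240] → overlaps → counts.
silver_phase [121, 170] → overlaps → counts.
violet_phase [184, 342] → overlapped-by → counts.
Total: 6.

6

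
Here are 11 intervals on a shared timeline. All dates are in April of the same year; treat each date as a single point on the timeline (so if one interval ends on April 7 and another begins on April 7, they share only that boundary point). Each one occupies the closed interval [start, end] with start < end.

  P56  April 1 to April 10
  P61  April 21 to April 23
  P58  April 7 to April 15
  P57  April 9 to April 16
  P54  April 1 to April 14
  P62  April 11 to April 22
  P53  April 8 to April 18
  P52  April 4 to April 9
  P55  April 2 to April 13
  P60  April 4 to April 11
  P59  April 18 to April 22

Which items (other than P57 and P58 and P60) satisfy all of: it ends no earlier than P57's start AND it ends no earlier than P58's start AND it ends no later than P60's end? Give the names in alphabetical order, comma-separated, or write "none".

P52, P56

Conditions: its end is no earlier than P57's start (X.end >= April 9) AND its end is no earlier than P58's start (X.end >= April 7) AND its end is no later than P60's end (X.end <= April 11).
P52: end April 9 >= April 9? ✓; end April 9 >= April 7? ✓; end April 9 <= April 11? ✓ → yes.
P53: end April 18 >= April 9? ✓; end April 18 >= April 7? ✓; end April 18 <= April 11? ✗ → no.
P54: end April 14 >= April 9? ✓; end April 14 >= April 7? ✓; end April 14 <= April 11? ✗ → no.
P55: end April 13 >= April 9? ✓; end April 13 >= April 7? ✓; end April 13 <= April 11? ✗ → no.
P56: end April 10 >= April 9? ✓; end April 10 >= April 7? ✓; end April 10 <= April 11? ✓ → yes.
P59: end April 22 >= April 9? ✓; end April 22 >= April 7? ✓; end April 22 <= April 11? ✗ → no.
P61: end April 23 >= April 9? ✓; end April 23 >= April 7? ✓; end April 23 <= April 11? ✗ → no.
P62: end April 22 >= April 9? ✓; end April 22 >= April 7? ✓; end April 22 <= April 11? ✗ → no.
Result: P52, P56.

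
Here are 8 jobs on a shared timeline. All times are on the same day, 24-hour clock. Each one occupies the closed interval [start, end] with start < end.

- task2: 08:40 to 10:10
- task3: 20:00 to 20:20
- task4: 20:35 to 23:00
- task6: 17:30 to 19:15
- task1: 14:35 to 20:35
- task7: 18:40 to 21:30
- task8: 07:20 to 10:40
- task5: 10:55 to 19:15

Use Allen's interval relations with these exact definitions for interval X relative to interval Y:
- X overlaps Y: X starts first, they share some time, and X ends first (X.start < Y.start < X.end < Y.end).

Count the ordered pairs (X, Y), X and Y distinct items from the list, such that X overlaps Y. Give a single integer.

Checking all 56 ordered pairs for relation 'overlaps'; matching pairs in alphabetical order:
(task1, task7): task1 overlaps task7 ✓
(task5, task1): task5 overlaps task1 ✓
(task5, task7): task5 overlaps task7 ✓
(task6, task7): task6 overlaps task7 ✓
(task7, task4): task7 overlaps task4 ✓
Count: 5.

5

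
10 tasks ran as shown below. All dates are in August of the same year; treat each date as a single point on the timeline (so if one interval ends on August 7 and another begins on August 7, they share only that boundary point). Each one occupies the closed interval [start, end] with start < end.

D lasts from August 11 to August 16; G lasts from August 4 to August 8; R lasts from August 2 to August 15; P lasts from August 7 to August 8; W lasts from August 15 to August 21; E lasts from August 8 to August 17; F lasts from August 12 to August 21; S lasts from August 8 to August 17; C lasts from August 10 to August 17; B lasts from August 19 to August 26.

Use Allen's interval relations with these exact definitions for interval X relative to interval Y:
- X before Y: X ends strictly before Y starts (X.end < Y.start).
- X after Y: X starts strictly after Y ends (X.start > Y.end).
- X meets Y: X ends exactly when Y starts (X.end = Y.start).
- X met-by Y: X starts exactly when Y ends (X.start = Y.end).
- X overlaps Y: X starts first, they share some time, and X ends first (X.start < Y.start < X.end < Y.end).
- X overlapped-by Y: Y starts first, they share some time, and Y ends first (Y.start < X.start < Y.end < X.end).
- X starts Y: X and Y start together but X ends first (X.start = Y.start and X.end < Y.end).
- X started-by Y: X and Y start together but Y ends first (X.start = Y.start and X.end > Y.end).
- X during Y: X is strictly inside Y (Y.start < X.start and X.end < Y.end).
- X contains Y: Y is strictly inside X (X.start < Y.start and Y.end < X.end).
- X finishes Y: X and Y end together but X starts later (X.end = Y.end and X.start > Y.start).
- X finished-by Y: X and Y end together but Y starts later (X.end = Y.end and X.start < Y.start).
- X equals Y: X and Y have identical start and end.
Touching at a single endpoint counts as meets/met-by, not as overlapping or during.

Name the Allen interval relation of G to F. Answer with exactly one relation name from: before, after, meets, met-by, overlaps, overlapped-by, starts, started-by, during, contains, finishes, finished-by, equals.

before

G = [August 4, August 8]; F = [August 12, August 21].
Compare endpoints: G.start < F.start, G.start < F.end, G.end < F.start, G.end < F.end.
That pattern is 'before'.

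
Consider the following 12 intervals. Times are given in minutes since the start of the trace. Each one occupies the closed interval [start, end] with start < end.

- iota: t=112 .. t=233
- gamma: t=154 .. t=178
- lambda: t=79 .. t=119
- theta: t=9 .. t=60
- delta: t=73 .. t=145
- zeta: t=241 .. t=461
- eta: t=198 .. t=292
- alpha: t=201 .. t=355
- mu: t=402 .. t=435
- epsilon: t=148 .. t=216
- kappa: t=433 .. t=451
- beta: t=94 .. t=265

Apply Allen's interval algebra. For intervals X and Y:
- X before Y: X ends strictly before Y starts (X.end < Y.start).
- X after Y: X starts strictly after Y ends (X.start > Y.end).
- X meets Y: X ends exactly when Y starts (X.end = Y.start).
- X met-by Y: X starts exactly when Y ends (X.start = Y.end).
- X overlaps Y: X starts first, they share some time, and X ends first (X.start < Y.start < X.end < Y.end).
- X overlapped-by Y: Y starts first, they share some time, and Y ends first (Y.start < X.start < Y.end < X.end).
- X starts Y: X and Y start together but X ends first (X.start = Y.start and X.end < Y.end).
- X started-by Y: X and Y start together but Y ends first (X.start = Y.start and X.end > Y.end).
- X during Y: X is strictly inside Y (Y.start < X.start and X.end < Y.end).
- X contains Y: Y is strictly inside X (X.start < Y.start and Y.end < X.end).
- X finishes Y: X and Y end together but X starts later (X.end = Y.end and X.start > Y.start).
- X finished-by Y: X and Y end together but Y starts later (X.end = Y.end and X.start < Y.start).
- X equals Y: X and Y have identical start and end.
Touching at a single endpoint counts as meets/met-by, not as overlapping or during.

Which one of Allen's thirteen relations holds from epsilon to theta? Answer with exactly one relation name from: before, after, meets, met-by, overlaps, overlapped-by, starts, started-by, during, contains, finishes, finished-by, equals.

epsilon = [t=148, t=216]; theta = [t=9, t=60].
Compare endpoints: epsilon.start > theta.start, epsilon.start > theta.end, epsilon.end > theta.start, epsilon.end > theta.end.
That pattern is 'after'.

after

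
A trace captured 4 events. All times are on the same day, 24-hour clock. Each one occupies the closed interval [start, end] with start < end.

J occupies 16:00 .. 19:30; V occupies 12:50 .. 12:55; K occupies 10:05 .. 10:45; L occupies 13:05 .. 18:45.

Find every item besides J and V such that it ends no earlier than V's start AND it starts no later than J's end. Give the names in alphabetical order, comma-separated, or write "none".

L

Conditions: its end is no earlier than V's start (X.end >= 12:50) AND its start is no later than J's end (X.start <= 19:30).
K: end 10:45 >= 12:50? ✗; start 10:05 <= 19:30? ✓ → no.
L: end 18:45 >= 12:50? ✓; start 13:05 <= 19:30? ✓ → yes.
Result: L.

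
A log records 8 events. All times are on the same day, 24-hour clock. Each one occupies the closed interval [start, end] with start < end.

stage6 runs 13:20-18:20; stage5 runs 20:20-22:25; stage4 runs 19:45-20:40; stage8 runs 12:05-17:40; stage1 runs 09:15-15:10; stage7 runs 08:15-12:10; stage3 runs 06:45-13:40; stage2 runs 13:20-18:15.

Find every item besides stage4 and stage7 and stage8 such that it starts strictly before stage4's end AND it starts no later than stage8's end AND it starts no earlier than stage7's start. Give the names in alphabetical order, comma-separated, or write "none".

Conditions: its start is strictly before stage4's end (X.start < 20:40) AND its start is no later than stage8's end (X.start <= 17:40) AND its start is no earlier than stage7's start (X.start >= 08:15).
stage1: start 09:15 < 20:40? ✓; start 09:15 <= 17:40? ✓; start 09:15 >= 08:15? ✓ → yes.
stage2: start 13:20 < 20:40? ✓; start 13:20 <= 17:40? ✓; start 13:20 >= 08:15? ✓ → yes.
stage3: start 06:45 < 20:40? ✓; start 06:45 <= 17:40? ✓; start 06:45 >= 08:15? ✗ → no.
stage5: start 20:20 < 20:40? ✓; start 20:20 <= 17:40? ✗; start 20:20 >= 08:15? ✓ → no.
stage6: start 13:20 < 20:40? ✓; start 13:20 <= 17:40? ✓; start 13:20 >= 08:15? ✓ → yes.
Result: stage1, stage2, stage6.

stage1, stage2, stage6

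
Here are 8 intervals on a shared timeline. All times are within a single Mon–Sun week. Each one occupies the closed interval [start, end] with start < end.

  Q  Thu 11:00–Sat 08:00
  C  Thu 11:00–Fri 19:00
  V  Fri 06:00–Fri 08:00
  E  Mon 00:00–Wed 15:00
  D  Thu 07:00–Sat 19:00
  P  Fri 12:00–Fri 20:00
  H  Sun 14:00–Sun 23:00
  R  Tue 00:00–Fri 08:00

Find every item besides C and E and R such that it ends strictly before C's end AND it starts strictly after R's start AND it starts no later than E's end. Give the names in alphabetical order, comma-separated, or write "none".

none

Conditions: its end is strictly before C's end (X.end < Fri 19:00) AND its start is strictly after R's start (X.start > Tue 00:00) AND its start is no later than E's end (X.start <= Wed 15:00).
D: end Sat 19:00 < Fri 19:00? ✗; start Thu 07:00 > Tue 00:00? ✓; start Thu 07:00 <= Wed 15:00? ✗ → no.
H: end Sun 23:00 < Fri 19:00? ✗; start Sun 14:00 > Tue 00:00? ✓; start Sun 14:00 <= Wed 15:00? ✗ → no.
P: end Fri 20:00 < Fri 19:00? ✗; start Fri 12:00 > Tue 00:00? ✓; start Fri 12:00 <= Wed 15:00? ✗ → no.
Q: end Sat 08:00 < Fri 19:00? ✗; start Thu 11:00 > Tue 00:00? ✓; start Thu 11:00 <= Wed 15:00? ✗ → no.
V: end Fri 08:00 < Fri 19:00? ✓; start Fri 06:00 > Tue 00:00? ✓; start Fri 06:00 <= Wed 15:00? ✗ → no.
Result: none.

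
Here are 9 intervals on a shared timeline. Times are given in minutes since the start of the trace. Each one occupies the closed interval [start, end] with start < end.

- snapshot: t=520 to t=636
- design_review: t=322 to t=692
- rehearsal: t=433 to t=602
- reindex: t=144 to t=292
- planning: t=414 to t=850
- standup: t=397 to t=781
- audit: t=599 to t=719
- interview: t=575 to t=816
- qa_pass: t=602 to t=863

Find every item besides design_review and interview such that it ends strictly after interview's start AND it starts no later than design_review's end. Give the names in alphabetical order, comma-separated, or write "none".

audit, planning, qa_pass, rehearsal, snapshot, standup

Conditions: its end is strictly after interview's start (X.end > t=575) AND its start is no later than design_review's end (X.start <= t=692).
audit: end t=719 > t=575? ✓; start t=599 <= t=692? ✓ → yes.
planning: end t=850 > t=575? ✓; start t=414 <= t=692? ✓ → yes.
qa_pass: end t=863 > t=575? ✓; start t=602 <= t=692? ✓ → yes.
rehearsal: end t=602 > t=575? ✓; start t=433 <= t=692? ✓ → yes.
reindex: end t=292 > t=575? ✗; start t=144 <= t=692? ✓ → no.
snapshot: end t=636 > t=575? ✓; start t=520 <= t=692? ✓ → yes.
standup: end t=781 > t=575? ✓; start t=397 <= t=692? ✓ → yes.
Result: audit, planning, qa_pass, rehearsal, snapshot, standup.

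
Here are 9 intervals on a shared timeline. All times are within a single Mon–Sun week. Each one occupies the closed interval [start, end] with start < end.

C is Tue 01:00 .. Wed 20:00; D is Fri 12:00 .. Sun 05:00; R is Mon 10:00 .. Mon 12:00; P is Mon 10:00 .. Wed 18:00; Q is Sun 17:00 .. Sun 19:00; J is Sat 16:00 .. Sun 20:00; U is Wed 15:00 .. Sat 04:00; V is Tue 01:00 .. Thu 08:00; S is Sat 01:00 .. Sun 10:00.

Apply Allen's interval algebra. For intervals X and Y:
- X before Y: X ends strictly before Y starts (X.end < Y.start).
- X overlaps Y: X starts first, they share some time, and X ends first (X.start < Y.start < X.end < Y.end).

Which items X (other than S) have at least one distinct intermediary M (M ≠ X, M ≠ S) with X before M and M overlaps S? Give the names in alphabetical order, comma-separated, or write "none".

C, P, R, V

Target S = [Sat 01:00, Sun 10:00].
Intermediaries M with M overlaps S: D, U.
Via D — items with X before D: C, P, R, V.
Via U — items with X before U: R.
Union: C, P, R, V.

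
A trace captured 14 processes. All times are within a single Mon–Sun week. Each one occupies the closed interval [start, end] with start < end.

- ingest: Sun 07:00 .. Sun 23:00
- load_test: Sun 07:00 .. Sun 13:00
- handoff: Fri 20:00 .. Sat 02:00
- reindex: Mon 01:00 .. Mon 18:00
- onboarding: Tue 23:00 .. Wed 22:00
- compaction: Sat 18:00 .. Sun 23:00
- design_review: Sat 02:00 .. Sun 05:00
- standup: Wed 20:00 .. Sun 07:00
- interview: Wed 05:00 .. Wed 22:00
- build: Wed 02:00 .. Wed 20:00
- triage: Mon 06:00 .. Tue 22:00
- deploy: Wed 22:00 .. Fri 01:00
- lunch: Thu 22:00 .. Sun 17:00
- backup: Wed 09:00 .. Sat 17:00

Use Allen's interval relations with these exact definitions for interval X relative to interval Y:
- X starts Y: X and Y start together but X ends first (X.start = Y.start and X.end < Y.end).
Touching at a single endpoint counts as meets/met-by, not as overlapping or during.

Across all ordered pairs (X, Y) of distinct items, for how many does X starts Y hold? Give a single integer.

1

Checking all 182 ordered pairs for relation 'starts'; matching pairs in alphabetical order:
(load_test, ingest): load_test starts ingest ✓
Count: 1.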